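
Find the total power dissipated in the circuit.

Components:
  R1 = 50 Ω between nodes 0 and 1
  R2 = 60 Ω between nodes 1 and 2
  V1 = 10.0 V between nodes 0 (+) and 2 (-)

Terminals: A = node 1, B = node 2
Nodal analysis, taking node 2 as the 0 V reference.
Source V1 fixes V_0 = 10 V.
KCL at each unknown node (sum of currents leaving = 0; resistances in Ω):
  Node 1: (V_1 - 10)/50 + (V_1 - 0)/60 = 0
Collecting terms: 0.03667 × V_1 = 0.2  =>  V_1 = 5.455 V
Power in each resistor, P = (ΔV)²/R:
  P_R1 = (10 - 5.455)²/50 = 0.4132 W
  P_R2 = (5.455 - 0)²/60 = 0.4959 W
P_total = P_R1 + P_R2 = 0.9091 W

Final answer: 0.9091 W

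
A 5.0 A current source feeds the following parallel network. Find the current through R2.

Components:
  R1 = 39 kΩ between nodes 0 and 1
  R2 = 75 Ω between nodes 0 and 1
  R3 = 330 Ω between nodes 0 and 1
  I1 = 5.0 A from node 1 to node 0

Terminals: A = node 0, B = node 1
All resistors sit directly between nodes 0 and 1, so they are in parallel and share one voltage V; the full source current 5 A splits among them.
1/R_par = 1/39000 + 1/75 + 1/330 = 0.01639 S  =>  R_par = 61.02 Ω
V = I × R_par = 5 × 61.02 = 305.1 V
I_R2 = V/R2 = 305.1/75 = 4.068 A

Final answer: 4.068 A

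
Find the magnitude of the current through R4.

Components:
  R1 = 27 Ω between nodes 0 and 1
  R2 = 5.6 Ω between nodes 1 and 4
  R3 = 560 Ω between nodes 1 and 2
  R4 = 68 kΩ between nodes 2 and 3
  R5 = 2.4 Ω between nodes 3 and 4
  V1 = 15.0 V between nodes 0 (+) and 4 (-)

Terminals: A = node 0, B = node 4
Nodal analysis, taking node 4 as the 0 V reference.
Source V1 fixes V_0 = 15 V.
KCL at each unknown node (sum of currents leaving = 0; resistances in Ω):
  Node 1: (V_1 - 15)/27 + (V_1 - 0)/5.6 + (V_1 - V_2)/560 = 0
  Node 2: (V_2 - V_1)/560 + (V_2 - V_3)/68000 = 0
  Node 3: (V_3 - V_2)/68000 + (V_3 - 0)/2.4 = 0
Collecting terms (coefficients in siemens):
  0.2174·V_1 - 0.001786·V_2 = 0.5556
  0.0018·V_2 - 0.001786·V_1 - 0.00001471·V_3 = 0
  0.4167·V_3 - 0.00001471·V_2 = 0
Solving these 3 simultaneous equations (Gaussian elimination) gives:
  V_1 = 2.577 V, V_2 = 2.555 V, V_3 = 0.00009019 V
I_R4 = (V_2 - V_3)/R4 = (2.555 - 0.00009019)/68000 = 0.00003758 A
|I_R4| = 0.00003758 A

Final answer: |I_R4| = 3.758e-05 A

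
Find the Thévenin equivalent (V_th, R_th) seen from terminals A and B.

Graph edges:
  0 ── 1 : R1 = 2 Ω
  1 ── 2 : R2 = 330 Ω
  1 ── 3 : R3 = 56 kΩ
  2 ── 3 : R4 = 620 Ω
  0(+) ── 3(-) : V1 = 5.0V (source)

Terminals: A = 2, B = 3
Step 1 — V_th is the open-circuit voltage V_A - V_B (nothing connected across the terminals).
Nodal analysis, taking node 3 as the 0 V reference.
Source V1 fixes V_0 = 5 V.
KCL at each unknown node (sum of currents leaving = 0; resistances in Ω):
  Node 1: (V_1 - 5)/2 + (V_1 - V_2)/330 + (V_1 - 0)/56000 = 0
  Node 2: (V_2 - V_1)/330 + (V_2 - 0)/620 = 0
Collecting terms (coefficients in siemens):
  0.503·V_1 - 0.00303·V_2 = 2.5
  0.004643·V_2 - 0.00303·V_1 = 0
Determinant D = (0.503)(0.004643) - (-0.00303)(-0.00303) = 0.002327
V_1 = [(2.5)(0.004643) - (-0.00303)(0)]/D = 4.989 V
V_2 = [(0.503)(0) - (2.5)(-0.00303)]/D = 3.256 V
V_th = V_2 - V_3 = 3.256 - 0 = 3.256 V
Step 2 — R_th: zero the source — replace V1 by a short circuit (node 3 merges into node 0) — and find the resistance seen between A (node 2) and B (node 0).
Reduce the network between node 2 (A) and node 0 (B) by series/parallel combination:
  Rp1 = R1 ‖ R3 (parallel, both between nodes 0 and 1) = 1/(1/2 + 1/56000) = 2 Ω
  Rs1 = R2 + Rp1 (series, joined only at node 1) = 330 + 2 = 332 Ω
  Rp2 = R4 ‖ Rs1 (parallel, both between nodes 0 and 2) = 1/(1/620 + 1/332) = 216.2 Ω
R_th = 216.2 Ω

Final answer: V_th = 3.256 V, R_th = 216.2 Ω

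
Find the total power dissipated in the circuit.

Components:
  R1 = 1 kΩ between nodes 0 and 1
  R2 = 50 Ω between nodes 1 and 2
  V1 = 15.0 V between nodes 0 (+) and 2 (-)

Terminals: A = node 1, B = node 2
Nodal analysis, taking node 2 as the 0 V reference.
Source V1 fixes V_0 = 15 V.
KCL at each unknown node (sum of currents leaving = 0; resistances in Ω):
  Node 1: (V_1 - 15)/1000 + (V_1 - 0)/50 = 0
Collecting terms: 0.021 × V_1 = 0.015  =>  V_1 = 0.7143 V
Power in each resistor, P = (ΔV)²/R:
  P_R1 = (15 - 0.7143)²/1000 = 0.2041 W
  P_R2 = (0.7143 - 0)²/50 = 0.0102 W
P_total = P_R1 + P_R2 = 0.2143 W

Final answer: 0.2143 W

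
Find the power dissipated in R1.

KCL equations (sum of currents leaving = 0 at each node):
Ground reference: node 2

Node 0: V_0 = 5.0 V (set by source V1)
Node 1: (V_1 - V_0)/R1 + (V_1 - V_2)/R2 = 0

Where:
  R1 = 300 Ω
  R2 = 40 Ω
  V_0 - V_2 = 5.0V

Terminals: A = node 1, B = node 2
Nodal analysis, taking node 2 as the 0 V reference.
Source V1 fixes V_0 = 5 V.
KCL at each unknown node (sum of currents leaving = 0; resistances in Ω):
  Node 1: (V_1 - 5)/300 + (V_1 - 0)/40 = 0
Collecting terms: 0.02833 × V_1 = 0.01667  =>  V_1 = 0.5882 V
I_R1 = (V_0 - V_1)/R1 = (5 - 0.5882)/300 = 0.01471 A
P_R1 = I_R1² × R1 = (0.01471)² × 300 = 0.06488 W

Final answer: 0.06488 W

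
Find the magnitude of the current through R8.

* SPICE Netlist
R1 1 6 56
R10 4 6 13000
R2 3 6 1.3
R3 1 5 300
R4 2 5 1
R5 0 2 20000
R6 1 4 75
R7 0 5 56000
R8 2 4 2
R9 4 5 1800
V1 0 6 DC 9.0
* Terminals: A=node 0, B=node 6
Nodal analysis, taking node 6 as the 0 V reference.
Source V1 fixes V_0 = 9 V.
KCL at each unknown node (sum of currents leaving = 0; resistances in Ω):
  Node 1: (V_1 - 0)/56 + (V_1 - V_5)/300 + (V_1 - V_4)/75 = 0
  Node 2: (V_2 - V_5)/1 + (V_2 - 9)/20000 + (V_2 - V_4)/2 = 0
  Node 3: (V_3 - 0)/1.3 = 0
  Node 4: (V_4 - V_1)/75 + (V_4 - V_2)/2 + (V_4 - V_5)/1800 + (V_4 - 0)/13000 = 0
  Node 5: (V_5 - V_1)/300 + (V_5 - V_2)/1 + (V_5 - 9)/56000 + (V_5 - V_4)/1800 = 0
Collecting terms (coefficients in siemens):
  0.03452·V_1 - 0.01333·V_4 - 0.003333·V_5 = 0
  1.5·V_2 - 0.5·V_4 - 1·V_5 = 0.00045
  0.7692·V_3 = 0
  0.514·V_4 - 0.01333·V_1 - 0.5·V_2 - 0.0005556·V_5 = 0
  1.004·V_5 - 0.003333·V_1 - 1·V_2 - 0.0005556·V_4 = 0.0001607
Solving these 5 simultaneous equations (Gaussian elimination) gives:
  V_1 = 0.03363 V, V_2 = 0.07043 V, V_3 = 0 V, V_4 = 0.06947 V
  V_5 = 0.07047 V
I_R8 = (V_2 - V_4)/R8 = (0.07043 - 0.06947)/2 = 0.0004826 A
|I_R8| = 0.0004826 A

Final answer: |I_R8| = 0.0004826 A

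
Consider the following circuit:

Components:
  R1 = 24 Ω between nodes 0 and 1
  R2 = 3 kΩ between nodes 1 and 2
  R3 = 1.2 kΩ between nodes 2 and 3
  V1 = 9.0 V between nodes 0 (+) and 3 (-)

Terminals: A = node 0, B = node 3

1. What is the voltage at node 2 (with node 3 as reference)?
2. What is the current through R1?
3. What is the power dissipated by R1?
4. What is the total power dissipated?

Nodal analysis, taking node 3 as the 0 V reference.
Source V1 fixes V_0 = 9 V.
KCL at each unknown node (sum of currents leaving = 0; resistances in Ω):
  Node 1: (V_1 - 9)/24 + (V_1 - V_2)/3000 = 0
  Node 2: (V_2 - V_1)/3000 + (V_2 - 0)/1200 = 0
Collecting terms (coefficients in siemens):
  0.042·V_1 - 0.0003333·V_2 = 0.375
  0.001167·V_2 - 0.0003333·V_1 = 0
Determinant D = (0.042)(0.001167) - (-0.0003333)(-0.0003333) = 0.00004889
V_1 = [(0.375)(0.001167) - (-0.0003333)(0)]/D = 8.949 V
V_2 = [(0.042)(0) - (0.375)(-0.0003333)]/D = 2.557 V
Part 1:
  Read off the nodal solution: V_2 = 2.557 V
Part 2:
  I_R1 = (V_0 - V_1)/R1 = (9 - 8.949)/24 = 0.002131 A
  Magnitude: I_R1 = 0.002131 A
Part 3:
  I_R1 = (V_0 - V_1)/R1 = (9 - 8.949)/24 = 0.002131 A
  P_R1 = I_R1² × R1 = (0.002131)² × 24 = 0.000109 W
Part 4:
  Power in each resistor, P = (ΔV)²/R:
    P_R1 = (9 - 8.949)²/24 = 0.000109 W
    P_R2 = (8.949 - 2.557)²/3000 = 0.01362 W
    P_R3 = (2.557 - 0)²/1200 = 0.005448 W
  P_total = P_R1 + P_R2 + P_R3 = 0.01918 W

Final answers:
1. V_2 = 2.557 V
2. I_R1 = 0.002131 A
3. P_R1 = 0.000109 W
4. P_total = 0.01918 W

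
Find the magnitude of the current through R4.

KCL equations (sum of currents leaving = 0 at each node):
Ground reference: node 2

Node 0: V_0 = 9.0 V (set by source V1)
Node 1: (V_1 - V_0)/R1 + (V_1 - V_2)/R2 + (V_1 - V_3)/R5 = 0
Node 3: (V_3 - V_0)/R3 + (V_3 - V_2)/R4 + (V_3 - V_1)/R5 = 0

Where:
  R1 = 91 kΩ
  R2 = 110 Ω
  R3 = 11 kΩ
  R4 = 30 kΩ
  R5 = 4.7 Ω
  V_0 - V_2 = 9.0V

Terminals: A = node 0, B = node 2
Nodal analysis, taking node 2 as the 0 V reference.
Source V1 fixes V_0 = 9 V.
KCL at each unknown node (sum of currents leaving = 0; resistances in Ω):
  Node 1: (V_1 - 9)/91000 + (V_1 - 0)/110 + (V_1 - V_3)/4.7 = 0
  Node 3: (V_3 - 9)/11000 + (V_3 - 0)/30000 + (V_3 - V_1)/4.7 = 0
Collecting terms (coefficients in siemens):
  0.2219·V_1 - 0.2128·V_3 = 0.0000989
  0.2129·V_3 - 0.2128·V_1 = 0.0008182
Determinant D = (0.2219)(0.2129) - (-0.2128)(-0.2128) = 0.001964
V_1 = [(0.0000989)(0.2129) - (-0.2128)(0.0008182)]/D = 0.09935 V
V_3 = [(0.2219)(0.0008182) - (0.0000989)(-0.2128)]/D = 0.1031 V
I_R4 = (V_2 - V_3)/R4 = (0 - 0.1031)/30000 = -0.000003438 A
|I_R4| = 0.000003438 A

Final answer: |I_R4| = 3.438e-06 A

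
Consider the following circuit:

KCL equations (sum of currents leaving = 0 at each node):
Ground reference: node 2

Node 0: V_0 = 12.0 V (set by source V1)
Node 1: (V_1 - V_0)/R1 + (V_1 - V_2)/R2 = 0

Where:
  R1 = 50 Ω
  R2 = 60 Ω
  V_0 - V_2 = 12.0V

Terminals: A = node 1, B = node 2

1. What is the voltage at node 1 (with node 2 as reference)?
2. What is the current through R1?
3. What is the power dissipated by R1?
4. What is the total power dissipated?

Nodal analysis, taking node 2 as the 0 V reference.
Source V1 fixes V_0 = 12 V.
KCL at each unknown node (sum of currents leaving = 0; resistances in Ω):
  Node 1: (V_1 - 12)/50 + (V_1 - 0)/60 = 0
Collecting terms: 0.03667 × V_1 = 0.24  =>  V_1 = 6.545 V
Part 1:
  Read off the nodal solution: V_1 = 6.545 V
Part 2:
  I_R1 = (V_0 - V_1)/R1 = (12 - 6.545)/50 = 0.1091 A
  Magnitude: I_R1 = 0.1091 A
Part 3:
  I_R1 = (V_0 - V_1)/R1 = (12 - 6.545)/50 = 0.1091 A
  P_R1 = I_R1² × R1 = (0.1091)² × 50 = 0.595 W
Part 4:
  Power in each resistor, P = (ΔV)²/R:
    P_R1 = (12 - 6.545)²/50 = 0.595 W
    P_R2 = (6.545 - 0)²/60 = 0.714 W
  P_total = P_R1 + P_R2 = 1.309 W

Final answers:
1. V_1 = 6.545 V
2. I_R1 = 0.1091 A
3. P_R1 = 0.595 W
4. P_total = 1.309 W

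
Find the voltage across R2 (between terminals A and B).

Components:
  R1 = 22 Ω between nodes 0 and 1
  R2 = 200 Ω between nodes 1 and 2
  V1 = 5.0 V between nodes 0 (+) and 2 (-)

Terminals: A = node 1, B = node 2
R1 and R2 are in series across V1 (node 0 → node 1 → node 2), and the output A–B is taken across R2, so this is a voltage divider.
Series current: I = V1/(R1 + R2) = 5/(22 + 200) = 5/222 = 0.02252 A
V_R2 = I × R2 = V1 × R2/(R1 + R2) = 5 × 200/222 = 4.505 V

Final answer: 4.505 V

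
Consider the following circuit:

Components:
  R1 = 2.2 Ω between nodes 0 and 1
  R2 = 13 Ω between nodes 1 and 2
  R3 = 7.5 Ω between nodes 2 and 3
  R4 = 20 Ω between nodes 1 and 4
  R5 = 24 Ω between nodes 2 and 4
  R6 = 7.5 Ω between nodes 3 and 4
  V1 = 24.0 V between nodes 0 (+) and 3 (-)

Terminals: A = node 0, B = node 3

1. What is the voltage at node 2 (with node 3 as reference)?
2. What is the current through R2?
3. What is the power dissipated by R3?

Nodal analysis, taking node 3 as the 0 V reference.
Source V1 fixes V_0 = 24 V.
KCL at each unknown node (sum of currents leaving = 0; resistances in Ω):
  Node 1: (V_1 - 24)/2.2 + (V_1 - V_2)/13 + (V_1 - V_4)/20 = 0
  Node 2: (V_2 - V_1)/13 + (V_2 - 0)/7.5 + (V_2 - V_4)/24 = 0
  Node 4: (V_4 - V_1)/20 + (V_4 - V_2)/24 + (V_4 - 0)/7.5 = 0
Collecting terms (coefficients in siemens):
  0.5815·V_1 - 0.07692·V_2 - 0.05·V_4 = 10.91
  0.2519·V_2 - 0.07692·V_1 - 0.04167·V_4 = 0
  0.225·V_4 - 0.05·V_1 - 0.04167·V_2 = 0
Solving these 3 simultaneous equations (Gaussian elimination) gives:
  V_1 = 20.2 V, V_2 = 7.13 V, V_4 = 5.81 V
Part 1:
  Read off the nodal solution: V_2 = 7.13 V
Part 2:
  I_R2 = (V_1 - V_2)/R2 = (20.2 - 7.13)/13 = 1.006 A
  Magnitude: I_R2 = 1.006 A
Part 3:
  I_R3 = (V_2 - V_3)/R3 = (7.13 - 0)/7.5 = 0.9507 A
  P_R3 = I_R3² × R3 = (0.9507)² × 7.5 = 6.779 W

Final answers:
1. V_2 = 7.13 V
2. I_R2 = 1.006 A
3. P_R3 = 6.779 W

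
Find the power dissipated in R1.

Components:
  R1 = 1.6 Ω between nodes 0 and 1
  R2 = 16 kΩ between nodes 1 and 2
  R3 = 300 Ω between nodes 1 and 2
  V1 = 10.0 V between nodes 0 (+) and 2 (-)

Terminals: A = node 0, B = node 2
Nodal analysis, taking node 2 as the 0 V reference.
Source V1 fixes V_0 = 10 V.
KCL at each unknown node (sum of currents leaving = 0; resistances in Ω):
  Node 1: (V_1 - 10)/1.6 + (V_1 - 0)/16000 + (V_1 - 0)/300 = 0
Collecting terms: 0.6284 × V_1 = 6.25  =>  V_1 = 9.946 V
I_R1 = (V_0 - V_1)/R1 = (10 - 9.946)/1.6 = 0.03377 A
P_R1 = I_R1² × R1 = (0.03377)² × 1.6 = 0.001825 W

Final answer: 0.001825 W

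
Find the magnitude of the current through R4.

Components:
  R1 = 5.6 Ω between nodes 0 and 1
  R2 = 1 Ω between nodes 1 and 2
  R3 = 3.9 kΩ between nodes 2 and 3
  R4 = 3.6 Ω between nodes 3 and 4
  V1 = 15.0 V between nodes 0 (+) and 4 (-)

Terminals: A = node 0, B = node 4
Nodal analysis, taking node 4 as the 0 V reference.
Source V1 fixes V_0 = 15 V.
KCL at each unknown node (sum of currents leaving = 0; resistances in Ω):
  Node 1: (V_1 - 15)/5.6 + (V_1 - V_2)/1 = 0
  Node 2: (V_2 - V_1)/1 + (V_2 - V_3)/3900 = 0
  Node 3: (V_3 - V_2)/3900 + (V_3 - 0)/3.6 = 0
Collecting terms (coefficients in siemens):
  1.179·V_1 - 1·V_2 = 2.679
  1·V_2 - 1·V_1 - 0.0002564·V_3 = 0
  0.278·V_3 - 0.0002564·V_2 = 0
Solving these 3 simultaneous equations (Gaussian elimination) gives:
  V_1 = 14.98 V, V_2 = 14.97 V, V_3 = 0.01381 V
I_R4 = (V_3 - V_4)/R4 = (0.01381 - 0)/3.6 = 0.003836 A
|I_R4| = 0.003836 A

Final answer: |I_R4| = 0.003836 A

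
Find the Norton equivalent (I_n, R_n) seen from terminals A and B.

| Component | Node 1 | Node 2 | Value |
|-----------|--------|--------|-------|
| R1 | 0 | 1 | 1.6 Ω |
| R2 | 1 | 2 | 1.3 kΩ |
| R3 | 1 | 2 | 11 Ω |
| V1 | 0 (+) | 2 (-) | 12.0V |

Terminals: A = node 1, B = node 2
Find the Thévenin equivalent first; then I_n = V_th/R_th and R_n = R_th.
Step 1 — V_th is the open-circuit voltage V_A - V_B (nothing connected across the terminals).
Nodal analysis, taking node 2 as the 0 V reference.
Source V1 fixes V_0 = 12 V.
KCL at each unknown node (sum of currents leaving = 0; resistances in Ω):
  Node 1: (V_1 - 12)/1.6 + (V_1 - 0)/1300 + (V_1 - 0)/11 = 0
Collecting terms: 0.7167 × V_1 = 7.5  =>  V_1 = 10.46 V
V_th = V_1 - V_2 = 10.46 - 0 = 10.46 V
Step 2 — R_th: zero the source — replace V1 by a short circuit (node 2 merges into node 0) — and find the resistance seen between A (node 1) and B (node 0).
Reduce the network between node 1 (A) and node 0 (B) by series/parallel combination:
  Rp1 = R1 ‖ R2 ‖ R3 (parallel, all between nodes 0 and 1) = 1/(1/1.6 + 1/1300 + 1/11) = 1.395 Ω
R_th = 1.395 Ω
I_n = V_th/R_th = 10.46/1.395 = 7.5 A, and R_n = R_th = 1.395 Ω

Final answer: I_n = 7.5 A, R_n = 1.395 Ω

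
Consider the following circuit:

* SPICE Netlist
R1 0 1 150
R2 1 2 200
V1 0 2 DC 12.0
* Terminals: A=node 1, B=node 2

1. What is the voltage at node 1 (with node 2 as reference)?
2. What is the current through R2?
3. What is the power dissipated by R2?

Nodal analysis, taking node 2 as the 0 V reference.
Source V1 fixes V_0 = 12 V.
KCL at each unknown node (sum of currents leaving = 0; resistances in Ω):
  Node 1: (V_1 - 12)/150 + (V_1 - 0)/200 = 0
Collecting terms: 0.01167 × V_1 = 0.08  =>  V_1 = 6.857 V
Part 1:
  Read off the nodal solution: V_1 = 6.857 V
Part 2:
  I_R2 = (V_1 - V_2)/R2 = (6.857 - 0)/200 = 0.03429 A
  Magnitude: I_R2 = 0.03429 A
Part 3:
  I_R2 = (V_1 - V_2)/R2 = (6.857 - 0)/200 = 0.03429 A
  P_R2 = I_R2² × R2 = (0.03429)² × 200 = 0.2351 W

Final answers:
1. V_1 = 6.857 V
2. I_R2 = 0.03429 A
3. P_R2 = 0.2351 W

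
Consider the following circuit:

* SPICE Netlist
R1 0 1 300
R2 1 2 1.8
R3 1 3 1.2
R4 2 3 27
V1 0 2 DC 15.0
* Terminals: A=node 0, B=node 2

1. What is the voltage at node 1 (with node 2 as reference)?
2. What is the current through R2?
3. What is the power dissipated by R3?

Nodal analysis, taking node 2 as the 0 V reference.
Source V1 fixes V_0 = 15 V.
KCL at each unknown node (sum of currents leaving = 0; resistances in Ω):
  Node 1: (V_1 - 15)/300 + (V_1 - 0)/1.8 + (V_1 - V_3)/1.2 = 0
  Node 3: (V_3 - V_1)/1.2 + (V_3 - 0)/27 = 0
Collecting terms (coefficients in siemens):
  1.392·V_1 - 0.8333·V_3 = 0.05
  0.8704·V_3 - 0.8333·V_1 = 0
Determinant D = (1.392)(0.8704) - (-0.8333)(-0.8333) = 0.5173
V_1 = [(0.05)(0.8704) - (-0.8333)(0)]/D = 0.08413 V
V_3 = [(1.392)(0) - (0.05)(-0.8333)]/D = 0.08055 V
Part 1:
  Read off the nodal solution: V_1 = 0.08413 V
Part 2:
  I_R2 = (V_1 - V_2)/R2 = (0.08413 - 0)/1.8 = 0.04674 A
  Magnitude: I_R2 = 0.04674 A
Part 3:
  I_R3 = (V_1 - V_3)/R3 = (0.08413 - 0.08055)/1.2 = 0.002983 A
  P_R3 = I_R3² × R3 = (0.002983)² × 1.2 = 0.00001068 W

Final answers:
1. V_1 = 0.08413 V
2. I_R2 = 0.04674 A
3. P_R3 = 1.068e-05 W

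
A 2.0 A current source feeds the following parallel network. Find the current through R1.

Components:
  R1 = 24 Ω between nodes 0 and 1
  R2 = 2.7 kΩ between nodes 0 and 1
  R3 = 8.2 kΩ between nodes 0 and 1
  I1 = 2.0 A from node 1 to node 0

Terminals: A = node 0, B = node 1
All resistors sit directly between nodes 0 and 1, so they are in parallel and share one voltage V; the full source current 2 A splits among them.
1/R_par = 1/24 + 1/2700 + 1/8200 = 0.04216 S  =>  R_par = 23.72 Ω
V = I × R_par = 2 × 23.72 = 47.44 V
I_R1 = V/R1 = 47.44/24 = 1.977 A

Final answer: 1.977 A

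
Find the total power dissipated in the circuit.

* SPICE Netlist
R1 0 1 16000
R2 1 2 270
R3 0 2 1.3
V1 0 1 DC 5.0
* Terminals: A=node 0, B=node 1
Nodal analysis, taking node 1 as the 0 V reference.
Source V1 fixes V_0 = 5 V.
KCL at each unknown node (sum of currents leaving = 0; resistances in Ω):
  Node 2: (V_2 - 0)/270 + (V_2 - 5)/1.3 = 0
Collecting terms: 0.7729 × V_2 = 3.846  =>  V_2 = 4.976 V
Power in each resistor, P = (ΔV)²/R:
  P_R1 = (5 - 0)²/16000 = 0.001563 W
  P_R2 = (0 - 4.976)²/270 = 0.09171 W
  P_R3 = (5 - 4.976)²/1.3 = 0.0004416 W
P_total = P_R1 + P_R2 + P_R3 = 0.09371 W

Final answer: 0.09371 W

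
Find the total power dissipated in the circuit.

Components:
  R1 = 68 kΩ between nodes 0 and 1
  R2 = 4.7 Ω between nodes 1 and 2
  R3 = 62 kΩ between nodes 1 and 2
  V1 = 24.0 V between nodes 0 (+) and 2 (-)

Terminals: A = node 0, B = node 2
Nodal analysis, taking node 2 as the 0 V reference.
Source V1 fixes V_0 = 24 V.
KCL at each unknown node (sum of currents leaving = 0; resistances in Ω):
  Node 1: (V_1 - 24)/68000 + (V_1 - 0)/4.7 + (V_1 - 0)/62000 = 0
Collecting terms: 0.2128 × V_1 = 0.0003529  =>  V_1 = 0.001659 V
Power in each resistor, P = (ΔV)²/R:
  P_R1 = (24 - 0.001659)²/68000 = 0.008469 W
  P_R2 = (0.001659 - 0)²/4.7 = 0.0000005853 W
  P_R3 = (0.001659 - 0)²/62000 = 0.00000000004437 W
P_total = P_R1 + P_R2 + P_R3 = 0.00847 W

Final answer: 0.00847 W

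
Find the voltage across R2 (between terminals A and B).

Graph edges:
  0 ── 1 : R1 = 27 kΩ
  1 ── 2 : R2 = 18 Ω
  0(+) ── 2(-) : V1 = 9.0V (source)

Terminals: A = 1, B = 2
R1 and R2 are in series across V1 (node 0 → node 1 → node 2), and the output A–B is taken across R2, so this is a voltage divider.
Series current: I = V1/(R1 + R2) = 9/(27000 + 18) = 9/27020 = 0.0003331 A
V_R2 = I × R2 = V1 × R2/(R1 + R2) = 9 × 18/27020 = 0.005996 V

Final answer: 0.005996 V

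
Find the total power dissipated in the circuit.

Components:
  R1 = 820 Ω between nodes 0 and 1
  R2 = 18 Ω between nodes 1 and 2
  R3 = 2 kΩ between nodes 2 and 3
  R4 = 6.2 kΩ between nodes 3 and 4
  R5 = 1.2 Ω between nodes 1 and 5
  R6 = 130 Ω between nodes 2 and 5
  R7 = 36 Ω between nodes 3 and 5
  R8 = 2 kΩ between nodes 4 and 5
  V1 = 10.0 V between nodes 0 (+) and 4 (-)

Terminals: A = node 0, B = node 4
Nodal analysis, taking node 4 as the 0 V reference.
Source V1 fixes V_0 = 10 V.
KCL at each unknown node (sum of currents leaving = 0; resistances in Ω):
  Node 1: (V_1 - 10)/820 + (V_1 - V_2)/18 + (V_1 - V_5)/1.2 = 0
  Node 2: (V_2 - V_1)/18 + (V_2 - V_3)/2000 + (V_2 - V_5)/130 = 0
  Node 3: (V_3 - V_2)/2000 + (V_3 - 0)/6200 + (V_3 - V_5)/36 = 0
  Node 5: (V_5 - V_1)/1.2 + (V_5 - V_2)/130 + (V_5 - V_3)/36 + (V_5 - 0)/2000 = 0
Collecting terms (coefficients in siemens):
  0.8901·V_1 - 0.05556·V_2 - 0.8333·V_5 = 0.0122
  0.06375·V_2 - 0.05556·V_1 - 0.0005·V_3 - 0.007692·V_5 = 0
  0.02844·V_3 - 0.0005·V_2 - 0.02778·V_5 = 0
  0.8693·V_5 - 0.8333·V_1 - 0.007692·V_2 - 0.02778·V_3 = 0
Solving these 4 simultaneous equations (Gaussian elimination) gives:
  V_1 = 6.489 V, V_2 = 6.488 V, V_3 = 6.447 V, V_5 = 6.484 V
Power in each resistor, P = (ΔV)²/R:
  P_R1 = (10 - 6.489)²/820 = 0.01503 W
  P_R2 = (6.489 - 6.488)²/18 = 0.0000000491 W
  P_R3 = (6.488 - 6.447)²/2000 = 0.0000008338 W
  P_R4 = (6.447 - 0)²/6200 = 0.006704 W
  P_R5 = (6.489 - 6.484)²/1.2 = 0.00002147 W
  P_R6 = (6.488 - 6.484)²/130 = 0.0000001315 W
  P_R7 = (6.447 - 6.484)²/36 = 0.00003741 W
  P_R8 = (0 - 6.484)²/2000 = 0.02102 W
P_total = P_R1 + P_R2 + P_R3 + P_R4 + P_R5 + P_R6 + P_R7 + P_R8 = 0.04282 W

Final answer: 0.04282 W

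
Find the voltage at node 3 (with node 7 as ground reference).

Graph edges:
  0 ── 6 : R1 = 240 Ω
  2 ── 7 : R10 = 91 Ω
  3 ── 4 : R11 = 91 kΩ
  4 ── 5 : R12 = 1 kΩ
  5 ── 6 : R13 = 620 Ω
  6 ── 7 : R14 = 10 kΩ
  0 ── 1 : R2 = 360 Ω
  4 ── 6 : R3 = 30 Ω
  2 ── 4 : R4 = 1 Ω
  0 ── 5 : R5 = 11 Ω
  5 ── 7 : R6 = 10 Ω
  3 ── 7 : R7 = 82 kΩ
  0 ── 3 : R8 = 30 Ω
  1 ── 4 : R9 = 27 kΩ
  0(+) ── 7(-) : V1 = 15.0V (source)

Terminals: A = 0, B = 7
Nodal analysis, taking node 7 as the 0 V reference.
Source V1 fixes V_0 = 15 V.
KCL at each unknown node (sum of currents leaving = 0; resistances in Ω):
  Node 1: (V_1 - 15)/360 + (V_1 - V_4)/27000 = 0
  Node 2: (V_2 - V_4)/1 + (V_2 - 0)/91 = 0
  Node 3: (V_3 - 0)/82000 + (V_3 - 15)/30 + (V_3 - V_4)/91000 = 0
  Node 4: (V_4 - V_6)/30 + (V_4 - V_2)/1 + (V_4 - V_1)/27000 + (V_4 - V_3)/91000 + (V_4 - V_5)/1000 = 0
  Node 5: (V_5 - 15)/11 + (V_5 - 0)/10 + (V_5 - V_4)/1000 + (V_5 - V_6)/620 = 0
  Node 6: (V_6 - 15)/240 + (V_6 - V_4)/30 + (V_6 - V_5)/620 + (V_6 - 0)/10000 = 0
Collecting terms (coefficients in siemens):
  0.002815·V_1 - 0.00003704·V_4 = 0.04167
  1.011·V_2 - 1·V_4 = 0
  0.03336·V_3 - 0.00001099·V_4 = 0.5
  1.034·V_4 - 0.00003704·V_1 - 1·V_2 - 0.00001099·V_3 - 0.001·V_5 - 0.03333·V_6 = 0
  0.1935·V_5 - 0.001·V_4 - 0.001613·V_6 = 1.364
  0.03921·V_6 - 0.03333·V_4 - 0.001613·V_5 = 0.0625
Solving these 6 simultaneous equations (Gaussian elimination) gives:
  V_1 = 14.86 V, V_2 = 4.135 V, V_3 = 14.99 V, V_4 = 4.18 V
  V_5 = 7.113 V, V_6 = 5.44 V
The requested potential is V_3 = 14.99 V.

Final answer: V_3 = 14.99 V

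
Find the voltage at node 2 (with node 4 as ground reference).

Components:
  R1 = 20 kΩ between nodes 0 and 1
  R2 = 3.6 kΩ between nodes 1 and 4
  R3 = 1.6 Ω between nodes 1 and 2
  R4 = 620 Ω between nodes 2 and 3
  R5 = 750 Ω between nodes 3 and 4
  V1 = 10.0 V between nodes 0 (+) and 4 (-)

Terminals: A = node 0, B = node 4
Nodal analysis, taking node 4 as the 0 V reference.
Source V1 fixes V_0 = 10 V.
KCL at each unknown node (sum of currents leaving = 0; resistances in Ω):
  Node 1: (V_1 - 10)/20000 + (V_1 - 0)/3600 + (V_1 - V_2)/1.6 = 0
  Node 2: (V_2 - V_1)/1.6 + (V_2 - V_3)/620 = 0
  Node 3: (V_3 - V_2)/620 + (V_3 - 0)/750 = 0
Collecting terms (coefficients in siemens):
  0.6253·V_1 - 0.625·V_2 = 0.0005
  0.6266·V_2 - 0.625·V_1 - 0.001613·V_3 = 0
  0.002946·V_3 - 0.001613·V_2 = 0
Solving these 3 simultaneous equations (Gaussian elimination) gives:
  V_1 = 0.4731 V, V_2 = 0.4726 V, V_3 = 0.2587 V
The requested potential is V_2 = 0.4726 V.

Final answer: V_2 = 0.4726 V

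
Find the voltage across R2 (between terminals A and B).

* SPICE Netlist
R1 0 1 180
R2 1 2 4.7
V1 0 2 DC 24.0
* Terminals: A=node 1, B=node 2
R1 and R2 are in series across V1 (node 0 → node 1 → node 2), and the output A–B is taken across R2, so this is a voltage divider.
Series current: I = V1/(R1 + R2) = 24/(180 + 4.7) = 24/184.7 = 0.1299 A
V_R2 = I × R2 = V1 × R2/(R1 + R2) = 24 × 4.7/184.7 = 0.6107 V

Final answer: 0.6107 V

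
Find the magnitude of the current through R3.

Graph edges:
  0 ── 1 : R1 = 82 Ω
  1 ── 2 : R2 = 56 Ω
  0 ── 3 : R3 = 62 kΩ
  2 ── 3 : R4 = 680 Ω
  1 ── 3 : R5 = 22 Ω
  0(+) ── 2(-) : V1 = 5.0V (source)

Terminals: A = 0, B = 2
Nodal analysis, taking node 2 as the 0 V reference.
Source V1 fixes V_0 = 5 V.
KCL at each unknown node (sum of currents leaving = 0; resistances in Ω):
  Node 1: (V_1 - 5)/82 + (V_1 - 0)/56 + (V_1 - V_3)/22 = 0
  Node 3: (V_3 - 5)/62000 + (V_3 - 0)/680 + (V_3 - V_1)/22 = 0
Collecting terms (coefficients in siemens):
  0.07551·V_1 - 0.04545·V_3 = 0.06098
  0.04694·V_3 - 0.04545·V_1 = 0.00008065
Determinant D = (0.07551)(0.04694) - (-0.04545)(-0.04545) = 0.001478
V_1 = [(0.06098)(0.04694) - (-0.04545)(0.00008065)]/D = 1.939 V
V_3 = [(0.07551)(0.00008065) - (0.06098)(-0.04545)]/D = 1.879 V
I_R3 = (V_0 - V_3)/R3 = (5 - 1.879)/62000 = 0.00005034 A
|I_R3| = 0.00005034 A

Final answer: |I_R3| = 5.034e-05 A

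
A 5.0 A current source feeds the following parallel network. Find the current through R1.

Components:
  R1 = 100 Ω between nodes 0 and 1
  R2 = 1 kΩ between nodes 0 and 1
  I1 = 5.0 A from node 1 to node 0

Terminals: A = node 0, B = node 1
All resistors sit directly between nodes 0 and 1, so they are in parallel and share one voltage V; the full source current 5 A splits among them.
1/R_par = 1/100 + 1/1000 = 0.011 S  =>  R_par = 90.91 Ω
V = I × R_par = 5 × 90.91 = 454.5 V
I_R1 = V/R1 = 454.5/100 = 4.545 A

Final answer: 4.545 A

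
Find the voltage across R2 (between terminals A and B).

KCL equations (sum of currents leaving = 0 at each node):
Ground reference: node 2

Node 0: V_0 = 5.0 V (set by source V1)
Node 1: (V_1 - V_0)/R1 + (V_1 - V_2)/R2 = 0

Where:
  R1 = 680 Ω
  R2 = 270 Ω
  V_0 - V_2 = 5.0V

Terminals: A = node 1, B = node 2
R1 and R2 are in series across V1 (node 0 → node 1 → node 2), and the output A–B is taken across R2, so this is a voltage divider.
Series current: I = V1/(R1 + R2) = 5/(680 + 270) = 5/950 = 0.005263 A
V_R2 = I × R2 = V1 × R2/(R1 + R2) = 5 × 270/950 = 1.421 V

Final answer: 1.421 V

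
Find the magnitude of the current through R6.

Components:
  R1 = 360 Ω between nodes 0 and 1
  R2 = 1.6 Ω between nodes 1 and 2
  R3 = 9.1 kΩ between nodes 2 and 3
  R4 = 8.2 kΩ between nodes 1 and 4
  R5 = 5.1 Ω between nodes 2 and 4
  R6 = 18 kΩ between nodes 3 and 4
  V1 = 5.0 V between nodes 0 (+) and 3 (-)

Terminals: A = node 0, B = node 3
Nodal analysis, taking node 3 as the 0 V reference.
Source V1 fixes V_0 = 5 V.
KCL at each unknown node (sum of currents leaving = 0; resistances in Ω):
  Node 1: (V_1 - 5)/360 + (V_1 - V_2)/1.6 + (V_1 - V_4)/8200 = 0
  Node 2: (V_2 - V_1)/1.6 + (V_2 - 0)/9100 + (V_2 - V_4)/5.1 = 0
  Node 4: (V_4 - V_1)/8200 + (V_4 - V_2)/5.1 + (V_4 - 0)/18000 = 0
Collecting terms (coefficients in siemens):
  0.6279·V_1 - 0.625·V_2 - 0.000122·V_4 = 0.01389
  0.8212·V_2 - 0.625·V_1 - 0.1961·V_4 = 0
  0.1963·V_4 - 0.000122·V_1 - 0.1961·V_2 = 0
Solving these 3 simultaneous equations (Gaussian elimination) gives:
  V_1 = 4.719 V, V_2 = 4.718 V, V_4 = 4.716 V
I_R6 = (V_3 - V_4)/R6 = (0 - 4.716)/18000 = -0.000262 A
|I_R6| = 0.000262 A

Final answer: |I_R6| = 0.000262 A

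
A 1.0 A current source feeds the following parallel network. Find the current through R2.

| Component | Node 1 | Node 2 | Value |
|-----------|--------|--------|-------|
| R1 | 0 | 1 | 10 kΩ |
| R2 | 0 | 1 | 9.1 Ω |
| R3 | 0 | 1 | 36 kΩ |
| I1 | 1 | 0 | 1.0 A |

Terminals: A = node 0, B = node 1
All resistors sit directly between nodes 0 and 1, so they are in parallel and share one voltage V; the full source current 1 A splits among them.
1/R_par = 1/10000 + 1/9.1 + 1/36000 = 0.11 S  =>  R_par = 9.089 Ω
V = I × R_par = 1 × 9.089 = 9.089 V
I_R2 = V/R2 = 9.089/9.1 = 0.9988 A

Final answer: 0.9988 A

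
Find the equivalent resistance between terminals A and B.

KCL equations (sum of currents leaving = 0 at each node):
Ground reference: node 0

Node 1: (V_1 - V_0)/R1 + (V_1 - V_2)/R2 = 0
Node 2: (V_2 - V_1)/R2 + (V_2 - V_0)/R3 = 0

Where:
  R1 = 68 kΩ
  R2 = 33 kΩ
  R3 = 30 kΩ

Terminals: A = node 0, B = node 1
Reduce the network between node 0 (A) and node 1 (B) by series/parallel combination:
  Rs1 = R3 + R2 (series, joined only at node 2) = 30000 + 33000 = 63000 Ω
  Rp1 = R1 ‖ Rs1 (parallel, both between nodes 0 and 1) = 1/(1/68000 + 1/63000) = 32700 Ω
R_eq = 32.7 kΩ

Final answer: 32.7 kΩ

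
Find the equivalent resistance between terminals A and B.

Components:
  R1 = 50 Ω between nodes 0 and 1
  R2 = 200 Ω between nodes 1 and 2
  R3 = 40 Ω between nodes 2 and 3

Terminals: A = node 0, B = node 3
Reduce the network between node 0 (A) and node 3 (B) by series/parallel combination:
  Rs1 = R1 + R2 (series, joined only at node 1) = 50 + 200 = 250 Ω
  Rs2 = R3 + Rs1 (series, joined only at node 2) = 40 + 250 = 290 Ω
R_eq = 290 Ω

Final answer: 290 Ω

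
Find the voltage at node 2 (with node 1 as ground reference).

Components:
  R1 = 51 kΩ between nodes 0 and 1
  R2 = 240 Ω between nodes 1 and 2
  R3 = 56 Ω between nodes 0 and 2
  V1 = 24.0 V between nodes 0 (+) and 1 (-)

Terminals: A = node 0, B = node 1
Nodal analysis, taking node 1 as the 0 V reference.
Source V1 fixes V_0 = 24 V.
KCL at each unknown node (sum of currents leaving = 0; resistances in Ω):
  Node 2: (V_2 - 0)/240 + (V_2 - 24)/56 = 0
Collecting terms: 0.02202 × V_2 = 0.4286  =>  V_2 = 19.46 V
The requested potential is V_2 = 19.46 V.

Final answer: V_2 = 19.46 V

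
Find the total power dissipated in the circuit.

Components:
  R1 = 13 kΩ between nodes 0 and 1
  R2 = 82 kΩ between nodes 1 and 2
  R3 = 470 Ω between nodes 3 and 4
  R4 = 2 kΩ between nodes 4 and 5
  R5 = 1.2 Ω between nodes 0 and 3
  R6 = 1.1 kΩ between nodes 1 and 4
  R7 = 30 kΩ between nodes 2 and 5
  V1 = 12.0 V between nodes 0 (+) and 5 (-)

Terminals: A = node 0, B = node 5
Nodal analysis, taking node 5 as the 0 V reference.
Source V1 fixes V_0 = 12 V.
KCL at each unknown node (sum of currents leaving = 0; resistances in Ω):
  Node 1: (V_1 - 12)/13000 + (V_1 - V_2)/82000 + (V_1 - V_4)/1100 = 0
  Node 2: (V_2 - V_1)/82000 + (V_2 - 0)/30000 = 0
  Node 3: (V_3 - V_4)/470 + (V_3 - 12)/1.2 = 0
  Node 4: (V_4 - V_3)/470 + (V_4 - 0)/2000 + (V_4 - V_1)/1100 = 0
Collecting terms (coefficients in siemens):
  0.0009982·V_1 - 0.0000122·V_2 - 0.0009091·V_4 = 0.0009231
  0.00004553·V_2 - 0.0000122·V_1 = 0
  0.8355·V_3 - 0.002128·V_4 = 10
  0.003537·V_4 - 0.0009091·V_1 - 0.002128·V_3 = 0
Solving these 4 simultaneous equations (Gaussian elimination) gives:
  V_1 = 9.829 V, V_2 = 2.633 V, V_3 = 11.99 V, V_4 = 9.742 V
Power in each resistor, P = (ΔV)²/R:
  P_R1 = (12 - 9.829)²/13000 = 0.0003625 W
  P_R2 = (9.829 - 2.633)²/82000 = 0.0006316 W
  P_R3 = (11.99 - 9.742)²/470 = 0.01079 W
  P_R4 = (9.742 - 0)²/2000 = 0.04745 W
  P_R5 = (12 - 11.99)²/1.2 = 0.00002755 W
  P_R6 = (9.829 - 9.742)²/1100 = 0.000006904 W
  P_R7 = (2.633 - 0)²/30000 = 0.0002311 W
P_total = P_R1 + P_R2 + P_R3 + P_R4 + P_R5 + P_R6 + P_R7 = 0.05951 W

Final answer: 0.05951 W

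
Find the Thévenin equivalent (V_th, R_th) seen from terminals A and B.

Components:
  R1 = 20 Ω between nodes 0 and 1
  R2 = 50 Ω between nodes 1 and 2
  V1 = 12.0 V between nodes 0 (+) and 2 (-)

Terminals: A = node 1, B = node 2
Step 1 — V_th is the open-circuit voltage V_A - V_B (nothing connected across the terminals).
Nodal analysis, taking node 2 as the 0 V reference.
Source V1 fixes V_0 = 12 V.
KCL at each unknown node (sum of currents leaving = 0; resistances in Ω):
  Node 1: (V_1 - 12)/20 + (V_1 - 0)/50 = 0
Collecting terms: 0.07 × V_1 = 0.6  =>  V_1 = 8.571 V
V_th = V_1 - V_2 = 8.571 - 0 = 8.571 V
Step 2 — R_th: zero the source — replace V1 by a short circuit (node 2 merges into node 0) — and find the resistance seen between A (node 1) and B (node 0).
Reduce the network between node 1 (A) and node 0 (B) by series/parallel combination:
  Rp1 = R1 ‖ R2 (parallel, both between nodes 0 and 1) = 1/(1/20 + 1/50) = 14.29 Ω
R_th = 14.29 Ω

Final answer: V_th = 8.571 V, R_th = 14.29 Ω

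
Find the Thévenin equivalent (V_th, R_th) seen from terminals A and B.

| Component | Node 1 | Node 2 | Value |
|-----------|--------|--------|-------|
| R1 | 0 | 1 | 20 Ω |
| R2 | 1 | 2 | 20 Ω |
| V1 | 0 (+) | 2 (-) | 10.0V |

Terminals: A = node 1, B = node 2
Step 1 — V_th is the open-circuit voltage V_A - V_B (nothing connected across the terminals).
Nodal analysis, taking node 2 as the 0 V reference.
Source V1 fixes V_0 = 10 V.
KCL at each unknown node (sum of currents leaving = 0; resistances in Ω):
  Node 1: (V_1 - 10)/20 + (V_1 - 0)/20 = 0
Collecting terms: 0.1 × V_1 = 0.5  =>  V_1 = 5 V
V_th = V_1 - V_2 = 5 - 0 = 5 V
Step 2 — R_th: zero the source — replace V1 by a short circuit (node 2 merges into node 0) — and find the resistance seen between A (node 1) and B (node 0).
Reduce the network between node 1 (A) and node 0 (B) by series/parallel combination:
  Rp1 = R1 ‖ R2 (parallel, both between nodes 0 and 1) = 1/(1/20 + 1/20) = 10 Ω
R_th = 10 Ω

Final answer: V_th = 5 V, R_th = 10 Ω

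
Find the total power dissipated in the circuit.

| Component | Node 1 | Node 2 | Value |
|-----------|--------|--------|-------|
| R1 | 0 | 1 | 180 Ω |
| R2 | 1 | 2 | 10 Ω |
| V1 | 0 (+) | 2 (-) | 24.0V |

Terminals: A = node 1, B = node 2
Nodal analysis, taking node 2 as the 0 V reference.
Source V1 fixes V_0 = 24 V.
KCL at each unknown node (sum of currents leaving = 0; resistances in Ω):
  Node 1: (V_1 - 24)/180 + (V_1 - 0)/10 = 0
Collecting terms: 0.1056 × V_1 = 0.1333  =>  V_1 = 1.263 V
Power in each resistor, P = (ΔV)²/R:
  P_R1 = (24 - 1.263)²/180 = 2.872 W
  P_R2 = (1.263 - 0)²/10 = 0.1596 W
P_total = P_R1 + P_R2 = 3.032 W

Final answer: 3.032 W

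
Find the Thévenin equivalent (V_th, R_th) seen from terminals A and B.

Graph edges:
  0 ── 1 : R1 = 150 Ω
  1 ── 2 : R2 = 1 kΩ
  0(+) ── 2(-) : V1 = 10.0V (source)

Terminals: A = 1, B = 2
Step 1 — V_th is the open-circuit voltage V_A - V_B (nothing connected across the terminals).
Nodal analysis, taking node 2 as the 0 V reference.
Source V1 fixes V_0 = 10 V.
KCL at each unknown node (sum of currents leaving = 0; resistances in Ω):
  Node 1: (V_1 - 10)/150 + (V_1 - 0)/1000 = 0
Collecting terms: 0.007667 × V_1 = 0.06667  =>  V_1 = 8.696 V
V_th = V_1 - V_2 = 8.696 - 0 = 8.696 V
Step 2 — R_th: zero the source — replace V1 by a short circuit (node 2 merges into node 0) — and find the resistance seen between A (node 1) and B (node 0).
Reduce the network between node 1 (A) and node 0 (B) by series/parallel combination:
  Rp1 = R1 ‖ R2 (parallel, both between nodes 0 and 1) = 1/(1/150 + 1/1000) = 130.4 Ω
R_th = 130.4 Ω

Final answer: V_th = 8.696 V, R_th = 130.4 Ω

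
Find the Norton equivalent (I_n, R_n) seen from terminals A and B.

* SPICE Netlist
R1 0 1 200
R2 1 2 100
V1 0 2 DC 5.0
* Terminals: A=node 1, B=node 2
Find the Thévenin equivalent first; then I_n = V_th/R_th and R_n = R_th.
Step 1 — V_th is the open-circuit voltage V_A - V_B (nothing connected across the terminals).
Nodal analysis, taking node 2 as the 0 V reference.
Source V1 fixes V_0 = 5 V.
KCL at each unknown node (sum of currents leaving = 0; resistances in Ω):
  Node 1: (V_1 - 5)/200 + (V_1 - 0)/100 = 0
Collecting terms: 0.015 × V_1 = 0.025  =>  V_1 = 1.667 V
V_th = V_1 - V_2 = 1.667 - 0 = 1.667 V
Step 2 — R_th: zero the source — replace V1 by a short circuit (node 2 merges into node 0) — and find the resistance seen between A (node 1) and B (node 0).
Reduce the network between node 1 (A) and node 0 (B) by series/parallel combination:
  Rp1 = R1 ‖ R2 (parallel, both between nodes 0 and 1) = 1/(1/200 + 1/100) = 66.67 Ω
R_th = 66.67 Ω
I_n = V_th/R_th = 1.667/66.67 = 0.025 A, and R_n = R_th = 66.67 Ω

Final answer: I_n = 0.025 A, R_n = 66.67 Ω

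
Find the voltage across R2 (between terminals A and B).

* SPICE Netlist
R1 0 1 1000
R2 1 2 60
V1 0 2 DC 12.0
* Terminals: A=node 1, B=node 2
R1 and R2 are in series across V1 (node 0 → node 1 → node 2), and the output A–B is taken across R2, so this is a voltage divider.
Series current: I = V1/(R1 + R2) = 12/(1000 + 60) = 12/1060 = 0.01132 A
V_R2 = I × R2 = V1 × R2/(R1 + R2) = 12 × 60/1060 = 0.6792 V

Final answer: 0.6792 V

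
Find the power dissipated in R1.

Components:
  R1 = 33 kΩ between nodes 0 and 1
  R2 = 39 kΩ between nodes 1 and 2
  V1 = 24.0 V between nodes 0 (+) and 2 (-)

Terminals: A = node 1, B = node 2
Nodal analysis, taking node 2 as the 0 V reference.
Source V1 fixes V_0 = 24 V.
KCL at each unknown node (sum of currents leaving = 0; resistances in Ω):
  Node 1: (V_1 - 24)/33000 + (V_1 - 0)/39000 = 0
Collecting terms: 0.00005594 × V_1 = 0.0007273  =>  V_1 = 13 V
I_R1 = (V_0 - V_1)/R1 = (24 - 13)/33000 = 0.0003333 A
P_R1 = I_R1² × R1 = (0.0003333)² × 33000 = 0.003667 W

Final answer: 0.003667 W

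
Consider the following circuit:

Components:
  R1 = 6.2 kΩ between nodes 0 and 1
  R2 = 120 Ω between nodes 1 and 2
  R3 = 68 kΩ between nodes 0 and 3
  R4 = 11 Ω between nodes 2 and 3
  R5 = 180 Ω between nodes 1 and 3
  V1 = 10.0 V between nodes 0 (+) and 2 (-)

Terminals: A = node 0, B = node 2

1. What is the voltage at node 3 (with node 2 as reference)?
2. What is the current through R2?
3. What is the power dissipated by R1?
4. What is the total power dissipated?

Nodal analysis, taking node 2 as the 0 V reference.
Source V1 fixes V_0 = 10 V.
KCL at each unknown node (sum of currents leaving = 0; resistances in Ω):
  Node 1: (V_1 - 10)/6200 + (V_1 - 0)/120 + (V_1 - V_3)/180 = 0
  Node 3: (V_3 - 10)/68000 + (V_3 - 0)/11 + (V_3 - V_1)/180 = 0
Collecting terms (coefficients in siemens):
  0.01405·V_1 - 0.005556·V_3 = 0.001613
  0.09648·V_3 - 0.005556·V_1 = 0.0001471
Determinant D = (0.01405)(0.09648) - (-0.005556)(-0.005556) = 0.001325
V_1 = [(0.001613)(0.09648) - (-0.005556)(0.0001471)]/D = 0.1181 V
V_3 = [(0.01405)(0.0001471) - (0.001613)(-0.005556)]/D = 0.008324 V
Part 1:
  Read off the nodal solution: V_3 = 0.008324 V
Part 2:
  I_R2 = (V_1 - V_2)/R2 = (0.1181 - 0)/120 = 0.0009841 A
  Magnitude: I_R2 = 0.0009841 A
Part 3:
  I_R1 = (V_0 - V_1)/R1 = (10 - 0.1181)/6200 = 0.001594 A
  P_R1 = I_R1² × R1 = (0.001594)² × 6200 = 0.01575 W
Part 4:
  Power in each resistor, P = (ΔV)²/R:
    P_R1 = (10 - 0.1181)²/6200 = 0.01575 W
    P_R2 = (0.1181 - 0)²/120 = 0.0001162 W
    P_R3 = (10 - 0.008324)²/68000 = 0.001468 W
    P_R4 = (0 - 0.008324)²/11 = 0.000006299 W
    P_R5 = (0.1181 - 0.008324)²/180 = 0.00006693 W
  P_total = P_R1 + P_R2 + P_R3 + P_R4 + P_R5 = 0.01741 W

Final answers:
1. V_3 = 0.008324 V
2. I_R2 = 0.0009841 A
3. P_R1 = 0.01575 W
4. P_total = 0.01741 W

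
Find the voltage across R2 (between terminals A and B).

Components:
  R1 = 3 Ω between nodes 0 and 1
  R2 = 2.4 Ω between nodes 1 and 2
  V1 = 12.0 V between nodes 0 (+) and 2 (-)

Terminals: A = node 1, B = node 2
R1 and R2 are in series across V1 (node 0 → node 1 → node 2), and the output A–B is taken across R2, so this is a voltage divider.
Series current: I = V1/(R1 + R2) = 12/(3 + 2.4) = 12/5.4 = 2.222 A
V_R2 = I × R2 = V1 × R2/(R1 + R2) = 12 × 2.4/5.4 = 5.333 V

Final answer: 5.333 V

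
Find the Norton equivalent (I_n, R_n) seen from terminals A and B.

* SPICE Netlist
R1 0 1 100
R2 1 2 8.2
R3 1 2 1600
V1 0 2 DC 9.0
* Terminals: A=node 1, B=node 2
Find the Thévenin equivalent first; then I_n = V_th/R_th and R_n = R_th.
Step 1 — V_th is the open-circuit voltage V_A - V_B (nothing connected across the terminals).
Nodal analysis, taking node 2 as the 0 V reference.
Source V1 fixes V_0 = 9 V.
KCL at each unknown node (sum of currents leaving = 0; resistances in Ω):
  Node 1: (V_1 - 9)/100 + (V_1 - 0)/8.2 + (V_1 - 0)/1600 = 0
Collecting terms: 0.1326 × V_1 = 0.09  =>  V_1 = 0.6789 V
V_th = V_1 - V_2 = 0.6789 - 0 = 0.6789 V
Step 2 — R_th: zero the source — replace V1 by a short circuit (node 2 merges into node 0) — and find the resistance seen between A (node 1) and B (node 0).
Reduce the network between node 1 (A) and node 0 (B) by series/parallel combination:
  Rp1 = R1 ‖ R2 ‖ R3 (parallel, all between nodes 0 and 1) = 1/(1/100 + 1/8.2 + 1/1600) = 7.543 Ω
R_th = 7.543 Ω
I_n = V_th/R_th = 0.6789/7.543 = 0.09 A, and R_n = R_th = 7.543 Ω

Final answer: I_n = 0.09 A, R_n = 7.543 Ω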